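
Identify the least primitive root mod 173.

2

φ(173) = 173 − 1 = 172 = 2^2 · 43.
Test candidates g = 2, 3, … against the prime factors q ∈ {2, 43} of φ(173): g is a generator iff g^(172/q) ≢ 1 for every such q.
g = 2: 2^86 ≡ 172; 2^4 ≡ 16 — none is 1, so 2 is a primitive root.
Hence the least primitive root of 173 is 2.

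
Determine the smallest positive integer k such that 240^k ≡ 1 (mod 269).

268

ord(240) | φ(269) = 269 − 1 = 268 = 2^2 · 67.
Divisors of 268: 1, 2, 4, 67, 134, 268.
Test each divisor d:
240^1 ≡ 240
240^2 ≡ 34
240^4 ≡ 80
240^67 ≡ 187
240^134 ≡ 268
240^268 ≡ 1
The smallest such exponent is 268, so the order of 240 is 268.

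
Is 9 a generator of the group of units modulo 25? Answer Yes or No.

φ(25) = φ(5^2) = 5·(5−1) = 20 = 2^2 · 5.
Test 9^(20/q) mod 25 for each prime factor q of 20:
9^10 ≡ 1 (mod 25)  [q = 2: ≡ 1 ✗]
9^4 ≡ 11 (mod 25)  [q = 5: ≢ 1 ✓]
Since 9^10 ≡ 1, the order of 9 divides 10 < 20, so 9 is not a primitive root.

No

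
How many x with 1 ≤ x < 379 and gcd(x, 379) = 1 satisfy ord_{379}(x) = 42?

12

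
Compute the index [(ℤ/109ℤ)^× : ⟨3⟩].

4

Since 3 ∈ (Z/109Z)^×, its order divides φ(109) = 109 − 1 = 108 = 2^2 · 3^3.
Divisors of 108: 1, 2, 3, 4, 6, 9, 12, 18, 27, 36, 54, 108.
Evaluate successive powers at the divisors of 108:
3^1 ≡ 3
3^2 ≡ 9
3^3 ≡ 27
3^4 ≡ 81
3^6 ≡ 75
3^9 ≡ 63
3^12 ≡ 66
3^18 ≡ 45
3^27 ≡ 1
Thus |⟨3⟩| = ord(3) = 27.
The index is φ(109) / ord(3) = 108 / 27 = 4.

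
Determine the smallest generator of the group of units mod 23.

5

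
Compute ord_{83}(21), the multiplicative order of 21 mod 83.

41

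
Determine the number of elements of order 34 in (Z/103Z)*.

16

φ(103) = 103 − 1 = 102 = 2 · 3 · 17.
(Z/103Z)^× is cyclic (|G| = 102); a cyclic group of order m has exactly φ(d) elements of each order d | m, and none otherwise.
34 = 2 · 17 divides 102, and φ(34) = 16.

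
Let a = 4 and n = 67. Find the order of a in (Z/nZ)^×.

ord(4) | φ(67) = 67 − 1 = 66 = 2 · 3 · 11.
Divisors of 66: 1, 2, 3, 6, 11, 22, 33, 66.
Test each divisor d:
4^1 ≡ 4
4^2 ≡ 16
4^3 ≡ 64
4^6 ≡ 9
4^11 ≡ 37
4^22 ≡ 29
4^33 ≡ 1
The smallest such exponent is 33, so the order of 4 is 33.

33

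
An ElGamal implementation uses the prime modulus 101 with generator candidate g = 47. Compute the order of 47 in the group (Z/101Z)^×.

50

The order of 47 must divide φ(101) = 101 − 1 = 100 = 2^2 · 5^2.
Divisors of 100: 1, 2, 4, 5, 10, 20, 25, 50, 100.
Evaluate successive powers at the divisors of 100:
47^1 ≡ 47
47^2 ≡ 88
47^4 ≡ 68
47^5 ≡ 65
47^10 ≡ 84
47^20 ≡ 87
47^25 ≡ 100
47^50 ≡ 1
Hence ord(47) = 50.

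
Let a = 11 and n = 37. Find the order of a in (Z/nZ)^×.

6

By Lagrange's theorem, ord_37(11) divides φ(37) = 37 − 1 = 36 = 2^2 · 3^2.
Divisors of 36: 1, 2, 3, 4, 6, 9, 12, 18, 36.
Compute 11^d (mod 37) for the divisors d until we hit 1:
11^1 ≡ 11 (mod 37)
11^2 ≡ 10 (mod 37)
11^3 ≡ 36 (mod 37)
11^4 ≡ 26 (mod 37)
11^6 ≡ 1 (mod 37) ✓
Therefore the multiplicative order of 11 modulo 37 is 6.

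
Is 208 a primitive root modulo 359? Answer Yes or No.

φ(359) = 359 − 1 = 358 = 2 · 179.
An element g generates (Z/359Z)^× iff g^(358/q) ≢ 1 (mod 359) for each prime q ∈ {2, 179}.
208^179 ≡ 358 (mod 359)  [q = 2: ≢ 1 ✓]
208^2 ≡ 184 (mod 359)  [q = 179: ≢ 1 ✓]
Every test exponent gives a nontrivial residue, hence 208 generates the full group.

Yes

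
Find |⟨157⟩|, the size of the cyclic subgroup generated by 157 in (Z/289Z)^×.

68

By Lagrange's theorem, ord_289(157) divides φ(289) = φ(17^2) = 17·(17−1) = 272 = 2^4 · 17.
Divisors of 272: 1, 2, 4, 8, 16, 17, 34, 68, 136, 272.
Evaluate successive powers at the divisors of 272:
157^1 ≡ 157
157^2 ≡ 84
157^4 ≡ 120
157^8 ≡ 239
157^16 ≡ 188
157^17 ≡ 38
157^34 ≡ 288
157^68 ≡ 1
The smallest such exponent is 68, so the order of 157 is 68.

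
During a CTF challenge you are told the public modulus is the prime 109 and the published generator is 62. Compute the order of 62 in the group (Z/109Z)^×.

108

Since 62 ∈ (Z/109Z)^×, its order divides φ(109) = 109 − 1 = 108 = 2^2 · 3^3.
Divisors of 108: 1, 2, 3, 4, 6, 9, 12, 18, 27, 36, 54, 108.
Check 62^d mod 109 for each divisor in increasing order:
62^1 ≡ 62
62^2 ≡ 29
62^3 ≡ 54
62^4 ≡ 78
62^6 ≡ 82
62^9 ≡ 68
62^12 ≡ 75
62^18 ≡ 46
62^27 ≡ 76
62^36 ≡ 45
62^54 ≡ 108
62^108 ≡ 1
Therefore the multiplicative order of 62 modulo 109 is 108.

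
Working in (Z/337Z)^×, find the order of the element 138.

48

By Lagrange's theorem, ord_337(138) divides φ(337) = 337 − 1 = 336 = 2^4 · 3 · 7.
Divisors of 336: 1, 2, 3, 4, 6, 7, 8, 12, 14, 16, 21, 24, 28, 42, 48, 56, 84, 112, 168, 336.
Evaluate successive powers at the divisors of 336:
138^1 ≡ 138
138^2 ≡ 172
138^3 ≡ 146
138^4 ≡ 265
138^6 ≡ 85
138^7 ≡ 272
138^8 ≡ 129
138^12 ≡ 148
138^14 ≡ 181
138^16 ≡ 128
138^21 ≡ 30
138^24 ≡ 336
138^28 ≡ 72
138^42 ≡ 226
138^48 ≡ 1
So ord_337(138) = 48.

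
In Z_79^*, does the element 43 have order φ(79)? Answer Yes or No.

φ(79) = 79 − 1 = 78 = 2 · 3 · 13.
An element g generates (Z/79Z)^× iff g^(78/q) ≢ 1 (mod 79) for each prime q ∈ {2, 3, 13}.
43^39 ≡ 78 (mod 79)  [q = 2: ≢ 1 ✓]
43^26 ≡ 23 (mod 79)  [q = 3: ≢ 1 ✓]
43^6 ≡ 62 (mod 79)  [q = 13: ≢ 1 ✓]
All checks pass, so 43 has order 78 and is a primitive root modulo 79.

Yes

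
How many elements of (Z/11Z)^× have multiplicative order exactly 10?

4

φ(11) = 11 − 1 = 10 = 2 · 5.
In a cyclic group of order 10, there are φ(d) elements of order d for each divisor d of 10, and zero for non-divisors.
10 = 2 · 5 divides 10, and φ(10) = 4.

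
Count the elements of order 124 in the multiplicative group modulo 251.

φ(251) = 251 − 1 = 250 = 2 · 5^3.
In a cyclic group of order 250, there are φ(d) elements of order d for each divisor d of 250, and zero for non-divisors.
Here 250 is not a multiple of 124, so there are no elements of order 124.

0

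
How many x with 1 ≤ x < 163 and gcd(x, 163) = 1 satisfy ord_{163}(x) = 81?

54

φ(163) = 163 − 1 = 162 = 2 · 3^4.
(Z/163Z)^× is cyclic (|G| = 162); a cyclic group of order m has exactly φ(d) elements of each order d | m, and none otherwise.
81 = 3^4 divides 162, and φ(81) = 54.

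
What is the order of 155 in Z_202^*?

25

ord(155) | φ(202) = φ(2)·φ(101) = 1·100 = 100 = 2^2 · 5^2.
Divisors of 100: 1, 2, 4, 5, 10, 20, 25, 50, 100.
Test each divisor d:
155^1 ≡ 155
155^2 ≡ 189
155^4 ≡ 169
155^5 ≡ 137
155^10 ≡ 185
155^20 ≡ 87
155^25 ≡ 1
Therefore the multiplicative order of 155 modulo 202 is 25.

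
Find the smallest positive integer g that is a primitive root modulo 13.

φ(13) = 13 − 1 = 12 = 2^2 · 3.
Test candidates g = 2, 3, … against the prime factors q ∈ {2, 3} of φ(13): g is a generator iff g^(12/q) ≢ 1 for every such q.
g = 2: 2^6 ≡ 12; 2^4 ≡ 3 — none is 1, so 2 is a primitive root.
Hence the least primitive root of 13 is 2.

2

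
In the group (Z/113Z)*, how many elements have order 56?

24

φ(113) = 113 − 1 = 112 = 2^4 · 7.
(Z/113Z)^× is cyclic (|G| = 112); a cyclic group of order m has exactly φ(d) elements of each order d | m, and none otherwise.
56 = 2^3 · 7 divides 112, and φ(56) = 24.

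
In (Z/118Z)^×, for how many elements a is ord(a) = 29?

28

φ(118) = φ(2)·φ(59) = 1·58 = 58 = 2 · 29.
Since (Z/118Z)^× is cyclic of order 58, the number of elements of order d is φ(d) when d | 58 and 0 otherwise.
29 | 58, and φ(29) = 29 − 1 = 28.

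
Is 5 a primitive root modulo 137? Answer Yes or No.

Yes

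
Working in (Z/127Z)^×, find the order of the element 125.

The order of 125 must divide φ(127) = 127 − 1 = 126 = 2 · 3^2 · 7.
Divisors of 126: 1, 2, 3, 6, 7, 9, 14, 18, 21, 42, 63, 126.
Check 125^d mod 127 for each divisor in increasing order:
125^1 ≡ 125
125^2 ≡ 4
125^3 ≡ 119
125^6 ≡ 64
125^7 ≡ 126
125^9 ≡ 123
125^14 ≡ 1
Hence ord(125) = 14.

14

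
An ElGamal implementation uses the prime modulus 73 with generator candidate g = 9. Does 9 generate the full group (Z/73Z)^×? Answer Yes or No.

No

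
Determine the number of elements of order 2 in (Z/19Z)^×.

1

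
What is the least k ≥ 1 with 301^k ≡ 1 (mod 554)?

276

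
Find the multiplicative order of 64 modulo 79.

13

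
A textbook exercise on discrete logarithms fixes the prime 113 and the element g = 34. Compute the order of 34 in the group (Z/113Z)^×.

112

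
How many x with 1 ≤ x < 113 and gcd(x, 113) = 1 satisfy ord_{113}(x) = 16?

8

φ(113) = 113 − 1 = 112 = 2^4 · 7.
(Z/113Z)^× is cyclic (|G| = 112); a cyclic group of order m has exactly φ(d) elements of each order d | m, and none otherwise.
16 = 2^4 divides 112, and φ(16) = 8.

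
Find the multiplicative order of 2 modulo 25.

20

By Lagrange's theorem, ord_25(2) divides φ(25) = φ(5^2) = 5·(5−1) = 20 = 2^2 · 5.
Divisors of 20: 1, 2, 4, 5, 10, 20.
Compute 2^d (mod 25) for the divisors d until we hit 1:
2^1 ≡ 2 (mod 25)
2^2 ≡ 4 (mod 25)
2^4 ≡ 16 (mod 25)
2^5 ≡ 7 (mod 25)
2^10 ≡ 24 (mod 25)
2^20 ≡ 1 (mod 25) ✓
Hence ord(2) = 20.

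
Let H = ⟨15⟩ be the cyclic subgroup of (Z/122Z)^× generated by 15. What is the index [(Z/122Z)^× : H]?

By Lagrange's theorem, ord_122(15) divides φ(122) = φ(2)·φ(61) = 1·60 = 60 = 2^2 · 3 · 5.
Divisors of 60: 1, 2, 3, 4, 5, 6, 10, 12, 15, 20, 30, 60.
Evaluate successive powers at the divisors of 60:
15^1 ≡ 15
15^2 ≡ 103
15^3 ≡ 81
15^4 ≡ 117
15^5 ≡ 47
15^6 ≡ 95
15^10 ≡ 13
15^12 ≡ 119
15^15 ≡ 1
So ord_122(15) = 15, hence |⟨15⟩| = 15.
Index = |(Z/122Z)^×| / |⟨15⟩| = 60 / 15 = 4.

4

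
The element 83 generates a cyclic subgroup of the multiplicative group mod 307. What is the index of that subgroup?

2

By Lagrange's theorem, ord_307(83) divides φ(307) = 307 − 1 = 306 = 2 · 3^2 · 17.
Divisors of 306: 1, 2, 3, 6, 9, 17, 18, 34, 51, 102, 153, 306.
Evaluate successive powers at the divisors of 306:
83^1 ≡ 83 (mod 307)
83^2 ≡ 135 (mod 307)
83^3 ≡ 153 (mod 307)
83^6 ≡ 77 (mod 307)
83^9 ≡ 115 (mod 307)
83^17 ≡ 274 (mod 307)
83^18 ≡ 24 (mod 307)
83^34 ≡ 168 (mod 307)
83^51 ≡ 289 (mod 307)
83^102 ≡ 17 (mod 307)
83^153 ≡ 1 (mod 307) ✓
Thus |⟨83⟩| = ord(83) = 153.
[(Z/307Z)^× : ⟨83⟩] = 306/153 = 2.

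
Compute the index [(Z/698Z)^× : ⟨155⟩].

2

The order of 155 must divide φ(698) = φ(2)·φ(349) = 1·348 = 348 = 2^2 · 3 · 29.
Divisors of 348: 1, 2, 3, 4, 6, 12, 29, 58, 87, 116, 174, 348.
Compute 155^d (mod 698) for the divisors d until we hit 1:
155^1 ≡ 155 (mod 698)
155^2 ≡ 293 (mod 698)
155^3 ≡ 45 (mod 698)
155^4 ≡ 693 (mod 698)
155^6 ≡ 629 (mod 698)
155^12 ≡ 573 (mod 698)
155^29 ≡ 227 (mod 698)
155^58 ≡ 575 (mod 698)
155^87 ≡ 697 (mod 698)
155^116 ≡ 471 (mod 698)
155^174 ≡ 1 (mod 698) ✓
The order of 155 is 174, so the subgroup it generates has 174 elements.
The index is φ(698) / ord(155) = 348 / 174 = 2.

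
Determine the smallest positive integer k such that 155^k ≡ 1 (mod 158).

39

The order of 155 must divide φ(158) = φ(2)·φ(79) = 1·78 = 78 = 2 · 3 · 13.
Divisors of 78: 1, 2, 3, 6, 13, 26, 39, 78.
Compute 155^d (mod 158) for the divisors d until we hit 1:
155^1 ≡ 155 (mod 158)
155^2 ≡ 9 (mod 158)
155^3 ≡ 131 (mod 158)
155^6 ≡ 97 (mod 158)
155^13 ≡ 55 (mod 158)
155^26 ≡ 23 (mod 158)
155^39 ≡ 1 (mod 158) ✓
Hence ord(155) = 39.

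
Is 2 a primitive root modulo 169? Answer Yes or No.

Yes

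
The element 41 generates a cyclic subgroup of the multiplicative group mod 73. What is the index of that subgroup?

4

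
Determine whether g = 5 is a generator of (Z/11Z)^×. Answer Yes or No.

φ(11) = 11 − 1 = 10 = 2 · 5.
It suffices to check that the order of 5 is not a proper divisor of 10: compute 5^(10/q) for q ∈ {2, 5}.
5^5 ≡ 1 (mod 11)  [q = 2: ≡ 1 ✗]
5^2 ≡ 3 (mod 11)  [q = 5: ≢ 1 ✓]
5^5 ≡ 1 shows ord(5) | 5, strictly less than φ(11); not a primitive root.

No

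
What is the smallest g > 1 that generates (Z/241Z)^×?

7

φ(241) = 241 − 1 = 240 = 2^4 · 3 · 5.
g is a primitive root iff g^(240/q) ≢ 1 (mod 241) for each prime q ∈ {2, 3, 5}.
g = 2: 2^120 ≡ 1 — hits 1, so not a primitive root.
g = 3: 3^120 ≡ 1 — hits 1, so not a primitive root.
g = 4: 4^120 ≡ 1 — hits 1, so not a primitive root.
g = 5: 5^120 ≡ 1 — hits 1, so not a primitive root.
g = 6: 6^120 ≡ 1 — hits 1, so not a primitive root.
g = 7: 7^120 ≡ 240; 7^80 ≡ 15; 7^48 ≡ 91 — none is 1, so 7 is a primitive root.
So 7 is the smallest generator of (Z/241Z)^×.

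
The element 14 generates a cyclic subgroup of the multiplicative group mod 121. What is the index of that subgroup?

The order of 14 must divide φ(121) = φ(11^2) = 11·(11−1) = 110 = 2 · 5 · 11.
Divisors of 110: 1, 2, 5, 10, 11, 22, 55, 110.
Check 14^d mod 121 for each divisor in increasing order:
14^1 ≡ 14 (mod 121)
14^2 ≡ 75 (mod 121)
14^5 ≡ 100 (mod 121)
14^10 ≡ 78 (mod 121)
14^11 ≡ 3 (mod 121)
14^22 ≡ 9 (mod 121)
14^55 ≡ 1 (mod 121) ✓
So ord_121(14) = 55, hence |⟨14⟩| = 55.
Index = |(Z/121Z)^×| / |⟨14⟩| = 110 / 55 = 2.

2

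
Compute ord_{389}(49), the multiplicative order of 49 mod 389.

97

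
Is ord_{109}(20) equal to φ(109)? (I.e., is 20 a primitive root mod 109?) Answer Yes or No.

φ(109) = 109 − 1 = 108 = 2^2 · 3^3.
It suffices to check that the order of 20 is not a proper divisor of 108: compute 20^(108/q) for q ∈ {2, 3}.
20^54 ≡ 1 (mod 109)  [q = 2: ≡ 1 ✗]
20^36 ≡ 63 (mod 109)  [q = 3: ≢ 1 ✓]
Since 20^54 ≡ 1, the order of 20 divides 54 < 108, so 20 is not a primitive root.

No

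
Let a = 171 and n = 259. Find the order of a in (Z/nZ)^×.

By Lagrange's theorem, ord_259(171) divides φ(259) = φ(7·37) = (7−1)·(37−1) = 6·36 = 216 = 2^3 · 3^3.
Divisors of 216: 1, 2, 3, 4, 6, 8, 9, 12, 18, 24, 27, 36, 54, 72, 108, 216.
Check 171^d mod 259 for each divisor in increasing order:
171^1 ≡ 171 (mod 259)
171^2 ≡ 233 (mod 259)
171^3 ≡ 216 (mod 259)
171^4 ≡ 158 (mod 259)
171^6 ≡ 36 (mod 259)
171^8 ≡ 100 (mod 259)
171^9 ≡ 6 (mod 259)
171^12 ≡ 1 (mod 259) ✓
So ord_259(171) = 12.

12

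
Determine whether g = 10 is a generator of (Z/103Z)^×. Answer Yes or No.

No

φ(103) = 103 − 1 = 102 = 2 · 3 · 17.
It suffices to check that the order of 10 is not a proper divisor of 102: compute 10^(102/q) for q ∈ {2, 3, 17}.
10^51 ≡ 102 (mod 103)  [q = 2: ≢ 1 ✓]
10^34 ≡ 1 (mod 103)  [q = 3: ≡ 1 ✗]
10^6 ≡ 76 (mod 103)  [q = 17: ≢ 1 ✓]
The check at q = 3 fails, so 10 generates a proper subgroup.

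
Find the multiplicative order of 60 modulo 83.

82

ord(60) | φ(83) = 83 − 1 = 82 = 2 · 41.
Divisors of 82: 1, 2, 41, 82.
Evaluate successive powers at the divisors of 82:
60^1 ≡ 60 (mod 83)
60^2 ≡ 31 (mod 83)
60^41 ≡ 82 (mod 83)
60^82 ≡ 1 (mod 83) ✓
Hence ord(60) = 82.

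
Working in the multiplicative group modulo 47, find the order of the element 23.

46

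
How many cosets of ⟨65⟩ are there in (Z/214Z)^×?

By Lagrange's theorem, ord_214(65) divides φ(214) = φ(2)·φ(107) = 1·106 = 106 = 2 · 53.
Divisors of 106: 1, 2, 53, 106.
Test each divisor d:
65^1 ≡ 65 (mod 214)
65^2 ≡ 159 (mod 214)
65^53 ≡ 213 (mod 214)
65^106 ≡ 1 (mod 214) ✓
Thus |⟨65⟩| = ord(65) = 106.
[(Z/214Z)^× : ⟨65⟩] = 106/106 = 1.

1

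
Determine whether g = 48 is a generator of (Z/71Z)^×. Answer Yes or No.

φ(71) = 71 − 1 = 70 = 2 · 5 · 7.
Test 48^(70/q) mod 71 for each prime factor q of 70:
48^35 ≡ 1 (mod 71)  [q = 2: ≡ 1 ✗]
48^14 ≡ 1 (mod 71)  [q = 5: ≡ 1 ✗]
48^10 ≡ 45 (mod 71)  [q = 7: ≢ 1 ✓]
The check at q = 2 fails, so 48 generates a proper subgroup.

No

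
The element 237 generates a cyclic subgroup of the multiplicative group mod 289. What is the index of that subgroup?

8

Since 237 ∈ (Z/289Z)^×, its order divides φ(289) = φ(17^2) = 17·(17−1) = 272 = 2^4 · 17.
Divisors of 272: 1, 2, 4, 8, 16, 17, 34, 68, 136, 272.
Evaluate successive powers at the divisors of 272:
237^1 ≡ 237 (mod 289)
237^2 ≡ 103 (mod 289)
237^4 ≡ 205 (mod 289)
237^8 ≡ 120 (mod 289)
237^16 ≡ 239 (mod 289)
237^17 ≡ 288 (mod 289)
237^34 ≡ 1 (mod 289) ✓
Thus |⟨237⟩| = ord(237) = 34.
[(Z/289Z)^× : ⟨237⟩] = 272/34 = 8.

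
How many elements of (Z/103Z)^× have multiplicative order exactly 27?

0

φ(103) = 103 − 1 = 102 = 2 · 3 · 17.
Since (Z/103Z)^× is cyclic of order 102, the number of elements of order d is φ(d) when d | 102 and 0 otherwise.
Here 102 is not a multiple of 27, so there are no elements of order 27.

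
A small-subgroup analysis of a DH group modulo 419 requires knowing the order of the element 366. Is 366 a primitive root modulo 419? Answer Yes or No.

φ(419) = 419 − 1 = 418 = 2 · 11 · 19.
It suffices to check that the order of 366 is not a proper divisor of 418: compute 366^(418/q) for q ∈ {2, 11, 19}.
366^209 ≡ 1 (mod 419)  [q = 2: ≡ 1 ✗]
366^38 ≡ 169 (mod 419)  [q = 11: ≢ 1 ✓]
366^22 ≡ 379 (mod 419)  [q = 19: ≢ 1 ✓]
366^209 ≡ 1 shows ord(366) | 209, strictly less than φ(419); not a primitive root.

No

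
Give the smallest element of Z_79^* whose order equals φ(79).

3

φ(79) = 79 − 1 = 78 = 2 · 3 · 13.
Test candidates g = 2, 3, … against the prime factors q ∈ {2, 3, 13} of φ(79): g is a generator iff g^(78/q) ≢ 1 for every such q.
g = 2: 2^39 ≡ 1 — hits 1, so not a primitive root.
g = 3: 3^39 ≡ 78; 3^26 ≡ 23; 3^6 ≡ 18 — none is 1, so 3 is a primitive root.
Hence the least primitive root of 79 is 3.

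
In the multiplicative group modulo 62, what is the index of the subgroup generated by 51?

2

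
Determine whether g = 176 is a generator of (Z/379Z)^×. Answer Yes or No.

Yes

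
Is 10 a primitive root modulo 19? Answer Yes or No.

φ(19) = 19 − 1 = 18 = 2 · 3^2.
It suffices to check that the order of 10 is not a proper divisor of 18: compute 10^(18/q) for q ∈ {2, 3}.
10^9 ≡ 18 (mod 19)  [q = 2: ≢ 1 ✓]
10^6 ≡ 11 (mod 19)  [q = 3: ≢ 1 ✓]
Every test exponent gives a nontrivial residue, hence 10 generates the full group.

Yes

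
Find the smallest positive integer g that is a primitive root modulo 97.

5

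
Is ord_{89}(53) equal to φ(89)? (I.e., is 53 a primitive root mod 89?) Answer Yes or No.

No

φ(89) = 89 − 1 = 88 = 2^3 · 11.
53 is a primitive root mod 89 iff 53^(φ(89)/q) ≢ 1 for every prime q | φ(89), i.e. q ∈ {2, 11}.
53^44 ≡ 1 (mod 89)  [q = 2: ≡ 1 ✗]
53^8 ≡ 64 (mod 89)  [q = 11: ≢ 1 ✓]
The check at q = 2 fails, so 53 generates a proper subgroup.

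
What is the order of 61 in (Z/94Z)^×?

23

By Lagrange's theorem, ord_94(61) divides φ(94) = φ(2)·φ(47) = 1·46 = 46 = 2 · 23.
Divisors of 46: 1, 2, 23, 46.
Evaluate successive powers at the divisors of 46:
61^1 ≡ 61
61^2 ≡ 55
61^23 ≡ 1
The smallest such exponent is 23, so the order of 61 is 23.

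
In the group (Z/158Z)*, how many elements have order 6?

2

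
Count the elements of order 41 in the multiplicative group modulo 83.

40

φ(83) = 83 − 1 = 82 = 2 · 41.
(Z/83Z)^× is cyclic (|G| = 82); a cyclic group of order m has exactly φ(d) elements of each order d | m, and none otherwise.
41 | 82, and φ(41) = 41 − 1 = 40.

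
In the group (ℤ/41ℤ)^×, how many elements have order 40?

16

φ(41) = 41 − 1 = 40 = 2^3 · 5.
(Z/41Z)^× is cyclic (|G| = 40); a cyclic group of order m has exactly φ(d) elements of each order d | m, and none otherwise.
40 = 2^3 · 5 divides 40, and φ(40) = 16.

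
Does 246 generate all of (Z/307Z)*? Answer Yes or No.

φ(307) = 307 − 1 = 306 = 2 · 3^2 · 17.
Test 246^(306/q) mod 307 for each prime factor q of 306:
246^153 ≡ 1 (mod 307)  [q = 2: ≡ 1 ✗]
246^102 ≡ 17 (mod 307)  [q = 3: ≢ 1 ✓]
246^18 ≡ 299 (mod 307)  [q = 17: ≢ 1 ✓]
Since 246^153 ≡ 1, the order of 246 divides 153 < 306, so 246 is not a primitive root.

No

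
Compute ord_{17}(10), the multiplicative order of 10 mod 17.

16

The order of 10 must divide φ(17) = 17 − 1 = 16 = 2^4.
Divisors of 16: 1, 2, 4, 8, 16.
Compute 10^d (mod 17) for the divisors d until we hit 1:
10^1 ≡ 10
10^2 ≡ 15
10^4 ≡ 4
10^8 ≡ 16
10^16 ≡ 1
Hence ord(10) = 16.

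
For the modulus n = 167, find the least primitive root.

5

φ(167) = 167 − 1 = 166 = 2 · 83.
g is a primitive root iff g^(166/q) ≢ 1 (mod 167) for each prime q ∈ {2, 83}.
g = 2: 2^83 ≡ 1 — hits 1, so not a primitive root.
g = 3: 3^83 ≡ 1 — hits 1, so not a primitive root.
g = 4: 4^83 ≡ 1 — hits 1, so not a primitive root.
g = 5: 5^83 ≡ 166; 5^2 ≡ 25 — none is 1, so 5 is a primitive root.
So 5 is the smallest generator of (Z/167Z)^×.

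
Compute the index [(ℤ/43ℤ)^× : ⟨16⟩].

6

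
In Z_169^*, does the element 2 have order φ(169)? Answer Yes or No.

φ(169) = φ(13^2) = 13·(13−1) = 156 = 2^2 · 3 · 13.
An element g generates (Z/169Z)^× iff g^(156/q) ≢ 1 (mod 169) for each prime q ∈ {2, 3, 13}.
2^78 ≡ 168 (mod 169)  [q = 2: ≢ 1 ✓]
2^52 ≡ 146 (mod 169)  [q = 3: ≢ 1 ✓]
2^12 ≡ 40 (mod 169)  [q = 13: ≢ 1 ✓]
None equal 1, so ord_169(2) = 156: 2 is a primitive root.

Yes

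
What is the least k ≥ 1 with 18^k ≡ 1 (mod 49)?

3

The order of 18 must divide φ(49) = φ(7^2) = 7·(7−1) = 42 = 2 · 3 · 7.
Divisors of 42: 1, 2, 3, 6, 7, 14, 21, 42.
Test each divisor d:
18^1 ≡ 18 (mod 49)
18^2 ≡ 30 (mod 49)
18^3 ≡ 1 (mod 49) ✓
So ord_49(18) = 3.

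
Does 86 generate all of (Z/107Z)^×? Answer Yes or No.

φ(107) = 107 − 1 = 106 = 2 · 53.
86 is a primitive root mod 107 iff 86^(φ(107)/q) ≢ 1 for every prime q | φ(107), i.e. q ∈ {2, 53}.
86^53 ≡ 1 (mod 107)  [q = 2: ≡ 1 ✗]
86^2 ≡ 13 (mod 107)  [q = 53: ≢ 1 ✓]
86^53 ≡ 1 shows ord(86) | 53, strictly less than φ(107); not a primitive root.

No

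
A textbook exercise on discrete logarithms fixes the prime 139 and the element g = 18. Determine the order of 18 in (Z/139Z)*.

138

ord(18) | φ(139) = 139 − 1 = 138 = 2 · 3 · 23.
Divisors of 138: 1, 2, 3, 6, 23, 46, 69, 138.
Evaluate successive powers at the divisors of 138:
18^1 ≡ 18
18^2 ≡ 46
18^3 ≡ 133
18^6 ≡ 36
18^23 ≡ 43
18^46 ≡ 42
18^69 ≡ 138
18^138 ≡ 1
Therefore the multiplicative order of 18 modulo 139 is 138.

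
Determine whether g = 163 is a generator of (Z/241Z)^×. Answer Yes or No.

Yes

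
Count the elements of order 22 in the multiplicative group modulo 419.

10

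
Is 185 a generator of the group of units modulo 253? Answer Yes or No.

No

253 = 11 · 23 is a product of two distinct odd primes, so (Z/253Z)^× ≅ (Z/11Z)^× × (Z/23Z)^× is not cyclic.
No primitive root modulo 253 exists; in particular 185 is not one.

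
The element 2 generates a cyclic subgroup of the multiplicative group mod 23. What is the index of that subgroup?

ord(2) | φ(23) = 23 − 1 = 22 = 2 · 11.
Divisors of 22: 1, 2, 11, 22.
Evaluate successive powers at the divisors of 22:
2^1 ≡ 2 (mod 23)
2^2 ≡ 4 (mod 23)
2^11 ≡ 1 (mod 23) ✓
Thus |⟨2⟩| = ord(2) = 11.
[(Z/23Z)^× : ⟨2⟩] = 22/11 = 2.

2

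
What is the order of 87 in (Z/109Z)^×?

54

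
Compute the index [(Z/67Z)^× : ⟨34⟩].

1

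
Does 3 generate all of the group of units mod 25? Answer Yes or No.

Yes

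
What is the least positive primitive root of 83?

2

φ(83) = 83 − 1 = 82 = 2 · 41.
g is a primitive root iff g^(82/q) ≢ 1 (mod 83) for each prime q ∈ {2, 41}.
g = 2: 2^41 ≡ 82; 2^2 ≡ 4 — none is 1, so 2 is a primitive root.
Hence the least primitive root of 83 is 2.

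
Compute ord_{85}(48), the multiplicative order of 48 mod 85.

16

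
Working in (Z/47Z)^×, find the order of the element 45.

46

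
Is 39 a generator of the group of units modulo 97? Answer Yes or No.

Yes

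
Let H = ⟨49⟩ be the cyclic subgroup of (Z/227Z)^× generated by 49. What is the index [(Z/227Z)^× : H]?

ord(49) | φ(227) = 227 − 1 = 226 = 2 · 113.
Divisors of 226: 1, 2, 113, 226.
Check 49^d mod 227 for each divisor in increasing order:
49^1 ≡ 49
49^2 ≡ 131
49^113 ≡ 1
The order of 49 is 113, so the subgroup it generates has 113 elements.
The index is φ(227) / ord(49) = 226 / 113 = 2.

2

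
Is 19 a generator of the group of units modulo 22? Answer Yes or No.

φ(22) = φ(2)·φ(11) = 1·10 = 10 = 2 · 5.
An element g generates (Z/22Z)^× iff g^(10/q) ≢ 1 (mod 22) for each prime q ∈ {2, 5}.
19^5 ≡ 21 (mod 22)  [q = 2: ≢ 1 ✓]
19^2 ≡ 9 (mod 22)  [q = 5: ≢ 1 ✓]
None equal 1, so ord_22(19) = 10: 19 is a primitive root.

Yes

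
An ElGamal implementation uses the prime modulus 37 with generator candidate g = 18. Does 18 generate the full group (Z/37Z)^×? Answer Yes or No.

Yes

φ(37) = 37 − 1 = 36 = 2^2 · 3^2.
Test 18^(36/q) mod 37 for each prime factor q of 36:
18^18 ≡ 36 (mod 37)  [q = 2: ≢ 1 ✓]
18^12 ≡ 10 (mod 37)  [q = 3: ≢ 1 ✓]
None equal 1, so ord_37(18) = 36: 18 is a primitive root.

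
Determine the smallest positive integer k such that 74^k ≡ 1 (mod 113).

Since 74 ∈ (Z/113Z)^×, its order divides φ(113) = 113 − 1 = 112 = 2^4 · 7.
Divisors of 112: 1, 2, 4, 7, 8, 14, 16, 28, 56, 112.
Compute 74^d (mod 113) for the divisors d until we hit 1:
74^1 ≡ 74
74^2 ≡ 52
74^4 ≡ 105
74^7 ≡ 65
74^8 ≡ 64
74^14 ≡ 44
74^16 ≡ 28
74^28 ≡ 15
74^56 ≡ 112
74^112 ≡ 1
Therefore the multiplicative order of 74 modulo 113 is 112.

112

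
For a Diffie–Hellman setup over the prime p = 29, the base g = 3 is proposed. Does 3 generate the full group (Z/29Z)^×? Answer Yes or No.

Yes

φ(29) = 29 − 1 = 28 = 2^2 · 7.
Test 3^(28/q) mod 29 for each prime factor q of 28:
3^14 ≡ 28 (mod 29)  [q = 2: ≢ 1 ✓]
3^4 ≡ 23 (mod 29)  [q = 7: ≢ 1 ✓]
All checks pass, so 3 has order 28 and is a primitive root modulo 29.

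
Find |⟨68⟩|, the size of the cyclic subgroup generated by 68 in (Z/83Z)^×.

The order of 68 must divide φ(83) = 83 − 1 = 82 = 2 · 41.
Divisors of 82: 1, 2, 41, 82.
Check 68^d mod 83 for each divisor in increasing order:
68^1 ≡ 68 (mod 83)
68^2 ≡ 59 (mod 83)
68^41 ≡ 1 (mod 83) ✓
Hence ord(68) = 41.

41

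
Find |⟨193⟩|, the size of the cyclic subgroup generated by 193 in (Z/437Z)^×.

198

ord(193) | φ(437) = φ(19·23) = (19−1)·(23−1) = 18·22 = 396 = 2^2 · 3^2 · 11.
Divisors of 396: 1, 2, 3, 4, 6, 9, 11, 12, 18, 22, 33, 36, 44, 66, 99, 132, 198, 396.
Compute 193^d (mod 437) for the divisors d until we hit 1:
193^1 ≡ 193 (mod 437)
193^2 ≡ 104 (mod 437)
193^3 ≡ 407 (mod 437)
193^4 ≡ 328 (mod 437)
193^6 ≡ 26 (mod 437)
193^9 ≡ 94 (mod 437)
193^11 ≡ 162 (mod 437)
193^12 ≡ 239 (mod 437)
193^18 ≡ 96 (mod 437)
193^22 ≡ 24 (mod 437)
193^33 ≡ 392 (mod 437)
193^36 ≡ 39 (mod 437)
193^44 ≡ 139 (mod 437)
193^66 ≡ 277 (mod 437)
193^99 ≡ 208 (mod 437)
193^132 ≡ 254 (mod 437)
193^198 ≡ 1 (mod 437) ✓
Hence ord(193) = 198.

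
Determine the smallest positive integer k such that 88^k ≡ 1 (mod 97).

24

Since 88 ∈ (Z/97Z)^×, its order divides φ(97) = 97 − 1 = 96 = 2^5 · 3.
Divisors of 96: 1, 2, 3, 4, 6, 8, 12, 16, 24, 32, 48, 96.
Evaluate successive powers at the divisors of 96:
88^1 ≡ 88 (mod 97)
88^2 ≡ 81 (mod 97)
88^3 ≡ 47 (mod 97)
88^4 ≡ 62 (mod 97)
88^6 ≡ 75 (mod 97)
88^8 ≡ 61 (mod 97)
88^12 ≡ 96 (mod 97)
88^16 ≡ 35 (mod 97)
88^24 ≡ 1 (mod 97) ✓
The smallest such exponent is 24, so the order of 88 is 24.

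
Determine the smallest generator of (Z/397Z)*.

5

φ(397) = 397 − 1 = 396 = 2^2 · 3^2 · 11.
Test candidates g = 2, 3, … against the prime factors q ∈ {2, 3, 11} of φ(397): g is a generator iff g^(396/q) ≢ 1 for every such q.
g = 2: 2^198 ≡ 396; 2^132 ≡ 1 — hits 1, so not a primitive root.
g = 3: 3^198 ≡ 1 — hits 1, so not a primitive root.
g = 4: 4^198 ≡ 1 — hits 1, so not a primitive root.
g = 5: 5^198 ≡ 396; 5^132 ≡ 362; 5^36 ≡ 290 — none is 1, so 5 is a primitive root.
So 5 is the smallest generator of (Z/397Z)^×.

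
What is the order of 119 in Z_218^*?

108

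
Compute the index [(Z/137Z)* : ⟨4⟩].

4

By Lagrange's theorem, ord_137(4) divides φ(137) = 137 − 1 = 136 = 2^3 · 17.
Divisors of 136: 1, 2, 4, 8, 17, 34, 68, 136.
Compute 4^d (mod 137) for the divisors d until we hit 1:
4^1 ≡ 4 (mod 137)
4^2 ≡ 16 (mod 137)
4^4 ≡ 119 (mod 137)
4^8 ≡ 50 (mod 137)
4^17 ≡ 136 (mod 137)
4^34 ≡ 1 (mod 137) ✓
The order of 4 is 34, so the subgroup it generates has 34 elements.
Index = |(Z/137Z)^×| / |⟨4⟩| = 136 / 34 = 4.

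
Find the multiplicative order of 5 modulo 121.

ord(5) | φ(121) = φ(11^2) = 11·(11−1) = 110 = 2 · 5 · 11.
Divisors of 110: 1, 2, 5, 10, 11, 22, 55, 110.
Evaluate successive powers at the divisors of 110:
5^1 ≡ 5
5^2 ≡ 25
5^5 ≡ 100
5^10 ≡ 78
5^11 ≡ 27
5^22 ≡ 3
5^55 ≡ 1
Therefore the multiplicative order of 5 modulo 121 is 55.

55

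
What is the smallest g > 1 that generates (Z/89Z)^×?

3

φ(89) = 89 − 1 = 88 = 2^3 · 11.
g is a primitive root iff g^(88/q) ≢ 1 (mod 89) for each prime q ∈ {2, 11}.
g = 2: 2^44 ≡ 1 — hits 1, so not a primitive root.
g = 3: 3^44 ≡ 88; 3^8 ≡ 64 — none is 1, so 3 is a primitive root.
Hence the least primitive root of 89 is 3.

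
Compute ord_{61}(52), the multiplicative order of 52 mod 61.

10

Since 52 ∈ (Z/61Z)^×, its order divides φ(61) = 61 − 1 = 60 = 2^2 · 3 · 5.
Divisors of 60: 1, 2, 3, 4, 5, 6, 10, 12, 15, 20, 30, 60.
Check 52^d mod 61 for each divisor in increasing order:
52^1 ≡ 52
52^2 ≡ 20
52^3 ≡ 3
52^4 ≡ 34
52^5 ≡ 60
52^6 ≡ 9
52^10 ≡ 1
The smallest such exponent is 10, so the order of 52 is 10.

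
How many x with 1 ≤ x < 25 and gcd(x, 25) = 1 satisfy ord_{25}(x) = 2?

φ(25) = φ(5^2) = 5·(5−1) = 20 = 2^2 · 5.
In a cyclic group of order 20, there are φ(d) elements of order d for each divisor d of 20, and zero for non-divisors.
2 | 20, and φ(2) = 2 − 1 = 1.

1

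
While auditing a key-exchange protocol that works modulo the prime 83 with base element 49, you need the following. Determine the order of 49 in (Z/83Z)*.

41

By Lagrange's theorem, ord_83(49) divides φ(83) = 83 − 1 = 82 = 2 · 41.
Divisors of 82: 1, 2, 41, 82.
Evaluate successive powers at the divisors of 82:
49^1 ≡ 49 (mod 83)
49^2 ≡ 77 (mod 83)
49^41 ≡ 1 (mod 83) ✓
Hence ord(49) = 41.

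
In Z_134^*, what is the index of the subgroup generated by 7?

1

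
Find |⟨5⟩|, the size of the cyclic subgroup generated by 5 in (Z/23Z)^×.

22

The order of 5 must divide φ(23) = 23 − 1 = 22 = 2 · 11.
Divisors of 22: 1, 2, 11, 22.
Test each divisor d:
5^1 ≡ 5 (mod 23)
5^2 ≡ 2 (mod 23)
5^11 ≡ 22 (mod 23)
5^22 ≡ 1 (mod 23) ✓
So ord_23(5) = 22.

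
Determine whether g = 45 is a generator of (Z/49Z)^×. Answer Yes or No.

φ(49) = φ(7^2) = 7·(7−1) = 42 = 2 · 3 · 7.
Test 45^(42/q) mod 49 for each prime factor q of 42:
45^21 ≡ 48 (mod 49)  [q = 2: ≢ 1 ✓]
45^14 ≡ 30 (mod 49)  [q = 3: ≢ 1 ✓]
45^6 ≡ 29 (mod 49)  [q = 7: ≢ 1 ✓]
All checks pass, so 45 has order 42 and is a primitive root modulo 49.

Yes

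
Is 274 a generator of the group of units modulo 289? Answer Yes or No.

No

φ(289) = φ(17^2) = 17·(17−1) = 272 = 2^4 · 17.
An element g generates (Z/289Z)^× iff g^(272/q) ≢ 1 (mod 289) for each prime q ∈ {2, 17}.
274^136 ≡ 1 (mod 289)  [q = 2: ≡ 1 ✗]
274^16 ≡ 86 (mod 289)  [q = 17: ≢ 1 ✓]
274^136 ≡ 1 shows ord(274) | 136, strictly less than φ(289); not a primitive root.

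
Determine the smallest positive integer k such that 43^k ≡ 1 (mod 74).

4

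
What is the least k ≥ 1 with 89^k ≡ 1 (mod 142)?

ord(89) | φ(142) = φ(2)·φ(71) = 1·70 = 70 = 2 · 5 · 7.
Divisors of 70: 1, 2, 5, 7, 10, 14, 35, 70.
Check 89^d mod 142 for each divisor in increasing order:
89^1 ≡ 89 (mod 142)
89^2 ≡ 111 (mod 142)
89^5 ≡ 45 (mod 142)
89^7 ≡ 25 (mod 142)
89^10 ≡ 37 (mod 142)
89^14 ≡ 57 (mod 142)
89^35 ≡ 1 (mod 142) ✓
Hence ord(89) = 35.

35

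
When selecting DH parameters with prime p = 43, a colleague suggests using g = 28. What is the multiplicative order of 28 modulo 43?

42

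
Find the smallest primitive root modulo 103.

φ(103) = 103 − 1 = 102 = 2 · 3 · 17.
Test candidates g = 2, 3, … against the prime factors q ∈ {2, 3, 17} of φ(103): g is a generator iff g^(102/q) ≢ 1 for every such q.
g = 2: 2^51 ≡ 1 — hits 1, so not a primitive root.
g = 3: 3^51 ≡ 102; 3^34 ≡ 1 — hits 1, so not a primitive root.
g = 4: 4^51 ≡ 1 — hits 1, so not a primitive root.
g = 5: 5^51 ≡ 102; 5^34 ≡ 56; 5^6 ≡ 72 — none is 1, so 5 is a primitive root.
The smallest primitive root modulo 103 is 5.

5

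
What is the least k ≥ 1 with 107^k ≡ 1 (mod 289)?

272

ord(107) | φ(289) = φ(17^2) = 17·(17−1) = 272 = 2^4 · 17.
Divisors of 272: 1, 2, 4, 8, 16, 17, 34, 68, 136, 272.
Test each divisor d:
107^1 ≡ 107 (mod 289)
107^2 ≡ 178 (mod 289)
107^4 ≡ 183 (mod 289)
107^8 ≡ 254 (mod 289)
107^16 ≡ 69 (mod 289)
107^17 ≡ 158 (mod 289)
107^34 ≡ 110 (mod 289)
107^68 ≡ 251 (mod 289)
107^136 ≡ 288 (mod 289)
107^272 ≡ 1 (mod 289) ✓
So ord_289(107) = 272.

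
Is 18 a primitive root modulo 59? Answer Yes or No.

Yes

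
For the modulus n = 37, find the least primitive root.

φ(37) = 37 − 1 = 36 = 2^2 · 3^2.
Test candidates g = 2, 3, … against the prime factors q ∈ {2, 3} of φ(37): g is a generator iff g^(36/q) ≢ 1 for every such q.
g = 2: 2^18 ≡ 36; 2^12 ≡ 26 — none is 1, so 2 is a primitive root.
Hence the least primitive root of 37 is 2.

2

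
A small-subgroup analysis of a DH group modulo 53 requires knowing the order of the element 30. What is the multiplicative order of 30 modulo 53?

4

ord(30) | φ(53) = 53 − 1 = 52 = 2^2 · 13.
Divisors of 52: 1, 2, 4, 13, 26, 52.
Test each divisor d:
30^1 ≡ 30 (mod 53)
30^2 ≡ 52 (mod 53)
30^4 ≡ 1 (mod 53) ✓
Therefore the multiplicative order of 30 modulo 53 is 4.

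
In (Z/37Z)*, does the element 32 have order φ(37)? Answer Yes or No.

φ(37) = 37 − 1 = 36 = 2^2 · 3^2.
32 is a primitive root mod 37 iff 32^(φ(37)/q) ≢ 1 for every prime q | φ(37), i.e. q ∈ {2, 3}.
32^18 ≡ 36 (mod 37)  [q = 2: ≢ 1 ✓]
32^12 ≡ 10 (mod 37)  [q = 3: ≢ 1 ✓]
None equal 1, so ord_37(32) = 36: 32 is a primitive root.

Yes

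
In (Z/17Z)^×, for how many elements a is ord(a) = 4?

φ(17) = 17 − 1 = 16 = 2^4.
In a cyclic group of order 16, there are φ(d) elements of order d for each divisor d of 16, and zero for non-divisors.
4 = 2^2 divides 16, and φ(4) = 2.

2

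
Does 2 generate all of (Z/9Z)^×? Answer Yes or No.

Yes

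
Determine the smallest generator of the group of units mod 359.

7

φ(359) = 359 − 1 = 358 = 2 · 179.
Test candidates g = 2, 3, … against the prime factors q ∈ {2, 179} of φ(359): g is a generator iff g^(358/q) ≢ 1 for every such q.
g = 2: 2^179 ≡ 1 — hits 1, so not a primitive root.
g = 3: 3^179 ≡ 1 — hits 1, so not a primitive root.
g = 4: 4^179 ≡ 1 — hits 1, so not a primitive root.
g = 5: 5^179 ≡ 1 — hits 1, so not a primitive root.
g = 6: 6^179 ≡ 1 — hits 1, so not a primitive root.
g = 7: 7^179 ≡ 358; 7^2 ≡ 49 — none is 1, so 7 is a primitive root.
So 7 is the smallest generator of (Z/359Z)^×.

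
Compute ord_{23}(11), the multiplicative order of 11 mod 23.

22

By Lagrange's theorem, ord_23(11) divides φ(23) = 23 − 1 = 22 = 2 · 11.
Divisors of 22: 1, 2, 11, 22.
Test each divisor d:
11^1 ≡ 11 (mod 23)
11^2 ≡ 6 (mod 23)
11^11 ≡ 22 (mod 23)
11^22 ≡ 1 (mod 23) ✓
Therefore the multiplicative order of 11 modulo 23 is 22.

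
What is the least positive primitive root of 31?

3

φ(31) = 31 − 1 = 30 = 2 · 3 · 5.
Test candidates g = 2, 3, … against the prime factors q ∈ {2, 3, 5} of φ(31): g is a generator iff g^(30/q) ≢ 1 for every such q.
g = 2: 2^15 ≡ 1 — hits 1, so not a primitive root.
g = 3: 3^15 ≡ 30; 3^10 ≡ 25; 3^6 ≡ 16 — none is 1, so 3 is a primitive root.
The smallest primitive root modulo 31 is 3.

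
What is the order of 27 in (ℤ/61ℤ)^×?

By Lagrange's theorem, ord_61(27) divides φ(61) = 61 − 1 = 60 = 2^2 · 3 · 5.
Divisors of 60: 1, 2, 3, 4, 5, 6, 10, 12, 15, 20, 30, 60.
Evaluate successive powers at the divisors of 60:
27^1 ≡ 27 (mod 61)
27^2 ≡ 58 (mod 61)
27^3 ≡ 41 (mod 61)
27^4 ≡ 9 (mod 61)
27^5 ≡ 60 (mod 61)
27^6 ≡ 34 (mod 61)
27^10 ≡ 1 (mod 61) ✓
Therefore the multiplicative order of 27 modulo 61 is 10.

10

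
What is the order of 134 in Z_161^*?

22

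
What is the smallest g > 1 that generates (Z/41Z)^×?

φ(41) = 41 − 1 = 40 = 2^3 · 5.
Test candidates g = 2, 3, … against the prime factors q ∈ {2, 5} of φ(41): g is a generator iff g^(40/q) ≢ 1 for every such q.
g = 2: 2^20 ≡ 1 — hits 1, so not a primitive root.
g = 3: 3^20 ≡ 40; 3^8 ≡ 1 — hits 1, so not a primitive root.
g = 4: 4^20 ≡ 1 — hits 1, so not a primitive root.
g = 5: 5^20 ≡ 1 — hits 1, so not a primitive root.
g = 6: 6^20 ≡ 40; 6^8 ≡ 10 — none is 1, so 6 is a primitive root.
Hence the least primitive root of 41 is 6.

6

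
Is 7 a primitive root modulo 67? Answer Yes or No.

Yes

φ(67) = 67 − 1 = 66 = 2 · 3 · 11.
An element g generates (Z/67Z)^× iff g^(66/q) ≢ 1 (mod 67) for each prime q ∈ {2, 3, 11}.
7^33 ≡ 66 (mod 67)  [q = 2: ≢ 1 ✓]
7^22 ≡ 29 (mod 67)  [q = 3: ≢ 1 ✓]
7^6 ≡ 64 (mod 67)  [q = 11: ≢ 1 ✓]
Every test exponent gives a nontrivial residue, hence 7 generates the full group.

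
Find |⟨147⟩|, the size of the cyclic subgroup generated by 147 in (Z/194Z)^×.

8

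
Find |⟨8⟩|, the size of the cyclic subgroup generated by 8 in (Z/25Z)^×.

20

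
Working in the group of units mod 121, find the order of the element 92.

By Lagrange's theorem, ord_121(92) divides φ(121) = φ(11^2) = 11·(11−1) = 110 = 2 · 5 · 11.
Divisors of 110: 1, 2, 5, 10, 11, 22, 55, 110.
Check 92^d mod 121 for each divisor in increasing order:
92^1 ≡ 92
92^2 ≡ 115
92^5 ≡ 45
92^10 ≡ 89
92^11 ≡ 81
92^22 ≡ 27
92^55 ≡ 1
So ord_121(92) = 55.

55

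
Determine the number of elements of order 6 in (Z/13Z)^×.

2

φ(13) = 13 − 1 = 12 = 2^2 · 3.
In a cyclic group of order 12, there are φ(d) elements of order d for each divisor d of 12, and zero for non-divisors.
6 = 2 · 3 divides 12, and φ(6) = 2.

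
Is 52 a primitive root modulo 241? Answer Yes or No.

Yes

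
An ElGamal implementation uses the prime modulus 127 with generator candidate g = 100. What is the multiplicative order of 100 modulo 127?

ord(100) | φ(127) = 127 − 1 = 126 = 2 · 3^2 · 7.
Divisors of 126: 1, 2, 3, 6, 7, 9, 14, 18, 21, 42, 63, 126.
Evaluate successive powers at the divisors of 126:
100^1 ≡ 100 (mod 127)
100^2 ≡ 94 (mod 127)
100^3 ≡ 2 (mod 127)
100^6 ≡ 4 (mod 127)
100^7 ≡ 19 (mod 127)
100^9 ≡ 8 (mod 127)
100^14 ≡ 107 (mod 127)
100^18 ≡ 64 (mod 127)
100^21 ≡ 1 (mod 127) ✓
So ord_127(100) = 21.

21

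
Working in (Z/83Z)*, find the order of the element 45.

By Lagrange's theorem, ord_83(45) divides φ(83) = 83 − 1 = 82 = 2 · 41.
Divisors of 82: 1, 2, 41, 82.
Test each divisor d:
45^1 ≡ 45 (mod 83)
45^2 ≡ 33 (mod 83)
45^41 ≡ 82 (mod 83)
45^82 ≡ 1 (mod 83) ✓
Hence ord(45) = 82.

82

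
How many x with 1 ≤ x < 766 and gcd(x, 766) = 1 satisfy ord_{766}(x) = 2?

1

φ(766) = φ(2)·φ(383) = 1·382 = 382 = 2 · 191.
Since (Z/766Z)^× is cyclic of order 382, the number of elements of order d is φ(d) when d | 382 and 0 otherwise.
2 | 382, and φ(2) = 2 − 1 = 1.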